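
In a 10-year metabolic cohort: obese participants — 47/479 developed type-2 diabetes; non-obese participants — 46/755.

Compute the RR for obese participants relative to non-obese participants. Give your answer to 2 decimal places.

risk, obese participants = 47/479 = 0.0981
risk, non-obese participants = 46/755 = 0.0609
RR = 0.0981 / 0.0609 = 1.61

RR ≈ 1.61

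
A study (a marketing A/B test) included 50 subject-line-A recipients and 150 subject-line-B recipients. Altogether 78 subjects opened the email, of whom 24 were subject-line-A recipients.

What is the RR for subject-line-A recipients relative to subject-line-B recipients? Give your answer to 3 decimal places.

subject-line-A recipients without the outcome: 50 − 24 = 26
subject-line-B recipients with the outcome: 78 − 24 = 54
subject-line-B recipients without the outcome: 150 − 54 = 96
risk, subject-line-A recipients = 24/50 = 0.4800
risk, subject-line-B recipients = 54/150 = 0.3600
RR = 0.4800 / 0.3600 = 1.333

1.333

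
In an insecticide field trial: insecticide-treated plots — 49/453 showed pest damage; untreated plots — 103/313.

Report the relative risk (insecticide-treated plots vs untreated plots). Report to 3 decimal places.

risk, insecticide-treated plots = 49/453 = 0.1082
risk, untreated plots = 103/313 = 0.3291
RR = 0.1082 / 0.3291 = 0.329

RR: 0.329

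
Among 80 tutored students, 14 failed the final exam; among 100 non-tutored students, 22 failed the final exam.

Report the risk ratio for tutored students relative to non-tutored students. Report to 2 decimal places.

0.80

risk, tutored students = 14/80 = 0.1750
risk, non-tutored students = 22/100 = 0.2200
RR = 0.1750 / 0.2200 = 0.80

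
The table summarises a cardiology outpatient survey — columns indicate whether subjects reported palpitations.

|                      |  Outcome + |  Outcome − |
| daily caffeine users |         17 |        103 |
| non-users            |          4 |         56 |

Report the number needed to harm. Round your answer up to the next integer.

risk, daily caffeine users = 17/120 = 0.141667
risk, non-users = 4/60 = 0.066667
absolute risk difference = 0.075000
1 / 0.075000 = 13.333 → round up → 14

14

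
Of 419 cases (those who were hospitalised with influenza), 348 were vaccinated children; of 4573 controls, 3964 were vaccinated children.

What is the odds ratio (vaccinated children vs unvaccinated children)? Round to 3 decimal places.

OR = (348 × 609) / (3964 × 71) = 211932/281444 ≈ 0.753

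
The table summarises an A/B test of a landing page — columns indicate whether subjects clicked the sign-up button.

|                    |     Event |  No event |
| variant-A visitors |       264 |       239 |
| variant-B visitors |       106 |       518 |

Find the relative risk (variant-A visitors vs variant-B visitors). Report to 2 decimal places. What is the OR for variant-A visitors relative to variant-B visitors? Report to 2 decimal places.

risk, variant-A visitors = 264/503 = 0.5249
risk, variant-B visitors = 106/624 = 0.1699
RR = 0.5249 / 0.1699 = 3.09
odds, variant-A visitors = 264/239 = 1.1046
odds, variant-B visitors = 106/518 = 0.2046
OR = 1.1046 / 0.2046 = 5.40

RR = 3.09; OR = 5.40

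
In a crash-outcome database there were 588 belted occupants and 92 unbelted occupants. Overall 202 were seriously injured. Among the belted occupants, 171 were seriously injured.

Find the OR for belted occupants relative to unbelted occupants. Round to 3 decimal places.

belted occupants without the outcome: 588 − 171 = 417
unbelted occupants with the outcome: 202 − 171 = 31
unbelted occupants without the outcome: 92 − 31 = 61
odds, belted occupants = 171/417 = 0.4101
odds, unbelted occupants = 31/61 = 0.5082
OR = 0.4101 / 0.5082 = 0.807

OR ≈ 0.807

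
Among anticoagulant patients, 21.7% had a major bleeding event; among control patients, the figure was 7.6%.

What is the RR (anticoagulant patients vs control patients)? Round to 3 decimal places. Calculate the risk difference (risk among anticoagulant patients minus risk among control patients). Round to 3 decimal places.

RR = 2.855; RD = 0.141

RR = 0.2170 / 0.0760 = 2.855
risk difference = 0.2170 − 0.0760 = 0.141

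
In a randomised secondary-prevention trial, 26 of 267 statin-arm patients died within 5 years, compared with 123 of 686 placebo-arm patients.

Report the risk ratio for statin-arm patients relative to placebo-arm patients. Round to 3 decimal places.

risk, statin-arm patients = 26/267 = 0.0974
risk, placebo-arm patients = 123/686 = 0.1793
RR = 0.0974 / 0.1793 = 0.543

RR: 0.543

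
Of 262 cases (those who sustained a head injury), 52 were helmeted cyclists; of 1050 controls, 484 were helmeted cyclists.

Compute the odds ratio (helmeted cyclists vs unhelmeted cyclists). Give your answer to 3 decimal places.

OR = (52 × 566) / (484 × 210) = 29432/101640 ≈ 0.290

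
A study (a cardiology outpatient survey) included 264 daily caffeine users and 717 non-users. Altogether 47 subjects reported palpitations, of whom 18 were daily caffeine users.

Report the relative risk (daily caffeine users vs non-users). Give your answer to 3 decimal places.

1.686

daily caffeine users without the outcome: 264 − 18 = 246
non-users with the outcome: 47 − 18 = 29
non-users without the outcome: 717 − 29 = 688
risk, daily caffeine users = 18/264 = 0.06818
risk, non-users = 29/717 = 0.04045
RR = 0.06818 / 0.04045 = 1.686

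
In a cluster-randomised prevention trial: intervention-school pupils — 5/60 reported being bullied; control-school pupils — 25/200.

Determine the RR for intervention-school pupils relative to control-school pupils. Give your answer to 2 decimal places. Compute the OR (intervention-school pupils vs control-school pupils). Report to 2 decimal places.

risk, intervention-school pupils = 5/60 = 0.0833
risk, control-school pupils = 25/200 = 0.1250
RR = 0.0833 / 0.1250 = 0.67
OR = (5 × 175) / (55 × 25) = 875/1375 ≈ 0.64

RR = 0.67; OR = 0.64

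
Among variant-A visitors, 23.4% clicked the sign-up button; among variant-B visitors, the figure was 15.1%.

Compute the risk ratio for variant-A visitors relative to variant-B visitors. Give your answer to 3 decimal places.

RR = 0.2340 / 0.1510 = 1.550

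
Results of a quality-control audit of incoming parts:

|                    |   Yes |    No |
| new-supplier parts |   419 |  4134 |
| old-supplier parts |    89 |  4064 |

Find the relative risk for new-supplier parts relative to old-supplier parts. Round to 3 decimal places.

risk, new-supplier parts = 419/4553 = 0.09203
risk, old-supplier parts = 89/4153 = 0.02143
RR = 0.09203 / 0.02143 = 4.294

4.294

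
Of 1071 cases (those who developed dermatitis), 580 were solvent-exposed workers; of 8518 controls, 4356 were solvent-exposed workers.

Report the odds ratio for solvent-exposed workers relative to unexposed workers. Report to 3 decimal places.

OR = (580 × 4162) / (4356 × 491) = 2413960/2138796 ≈ 1.129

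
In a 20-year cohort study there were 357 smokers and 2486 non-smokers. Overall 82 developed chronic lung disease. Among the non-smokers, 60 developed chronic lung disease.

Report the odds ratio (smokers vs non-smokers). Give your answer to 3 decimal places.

smokers with the outcome: 82 − 60 = 22
smokers without the outcome: 357 − 22 = 335
non-smokers without the outcome: 2486 − 60 = 2426
odds, smokers = 22/335 = 0.06567
odds, non-smokers = 60/2426 = 0.02473
OR = 0.06567 / 0.02473 = 2.655

OR = 2.655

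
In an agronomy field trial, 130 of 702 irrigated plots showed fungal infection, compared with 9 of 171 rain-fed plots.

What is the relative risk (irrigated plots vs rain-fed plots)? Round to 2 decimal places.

risk, irrigated plots = 130/702 = 0.1852
risk, rain-fed plots = 9/171 = 0.0526
RR = 0.1852 / 0.0526 = 3.52

RR = 3.52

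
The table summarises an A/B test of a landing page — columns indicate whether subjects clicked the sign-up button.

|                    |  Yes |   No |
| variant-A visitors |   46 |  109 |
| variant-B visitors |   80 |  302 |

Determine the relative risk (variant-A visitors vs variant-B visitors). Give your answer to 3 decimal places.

1.417

risk, variant-A visitors = 46/155 = 0.2968
risk, variant-B visitors = 80/382 = 0.2094
RR = 0.2968 / 0.2094 = 1.417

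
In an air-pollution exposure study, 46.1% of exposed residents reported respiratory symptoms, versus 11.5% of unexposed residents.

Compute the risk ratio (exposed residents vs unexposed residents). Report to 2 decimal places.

RR = 0.4610 / 0.1150 = 4.01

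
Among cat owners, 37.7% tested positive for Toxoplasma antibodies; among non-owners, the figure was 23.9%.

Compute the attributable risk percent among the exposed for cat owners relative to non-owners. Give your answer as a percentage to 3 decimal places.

AR% = (0.3770 − 0.2390) / 0.3770 = 0.3660 → 36.605%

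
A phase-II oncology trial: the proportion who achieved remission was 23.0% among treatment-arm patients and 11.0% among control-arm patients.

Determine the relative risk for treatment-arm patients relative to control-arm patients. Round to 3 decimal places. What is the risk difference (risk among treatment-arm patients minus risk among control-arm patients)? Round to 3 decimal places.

RR = 0.2300 / 0.1100 = 2.091
risk difference = 0.2300 − 0.1100 = 0.120

RR = 2.091; RD = 0.120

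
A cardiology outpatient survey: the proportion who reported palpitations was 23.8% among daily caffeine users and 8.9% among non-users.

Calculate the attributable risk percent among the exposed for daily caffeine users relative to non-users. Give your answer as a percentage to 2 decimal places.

AR% = (0.2380 − 0.0890) / 0.2380 = 0.6261 → 62.61%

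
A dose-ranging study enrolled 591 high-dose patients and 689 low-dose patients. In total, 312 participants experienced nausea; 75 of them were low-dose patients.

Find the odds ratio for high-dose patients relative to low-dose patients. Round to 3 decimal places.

high-dose patients with the outcome: 312 − 75 = 237
high-dose patients without the outcome: 591 − 237 = 354
low-dose patients without the outcome: 689 − 75 = 614
OR = (237 × 614) / (354 × 75) = 145518/26550 ≈ 5.481

OR ≈ 5.481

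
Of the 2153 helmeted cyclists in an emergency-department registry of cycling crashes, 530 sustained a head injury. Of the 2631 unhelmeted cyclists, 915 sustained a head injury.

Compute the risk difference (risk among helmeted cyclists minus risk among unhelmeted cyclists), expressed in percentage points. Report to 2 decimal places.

-10.16

risk, helmeted cyclists = 530/2153 = 0.2462
risk, unhelmeted cyclists = 915/2631 = 0.3478
risk difference = 0.2462 − 0.3478 = -0.1016 → -10.16 percentage points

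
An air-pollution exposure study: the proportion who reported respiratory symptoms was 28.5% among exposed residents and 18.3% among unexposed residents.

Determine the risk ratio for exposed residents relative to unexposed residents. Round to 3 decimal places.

RR = 0.2850 / 0.1830 = 1.557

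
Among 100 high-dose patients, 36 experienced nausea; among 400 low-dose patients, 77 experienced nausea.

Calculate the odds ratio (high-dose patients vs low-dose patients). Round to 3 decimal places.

OR = (36 × 323) / (64 × 77) = 11628/4928 ≈ 2.360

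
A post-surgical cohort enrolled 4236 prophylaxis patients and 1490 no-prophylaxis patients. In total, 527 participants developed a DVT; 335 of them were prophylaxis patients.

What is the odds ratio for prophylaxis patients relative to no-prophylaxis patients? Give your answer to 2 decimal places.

OR: 0.58

prophylaxis patients without the outcome: 4236 − 335 = 3901
no-prophylaxis patients with the outcome: 527 − 335 = 192
no-prophylaxis patients without the outcome: 1490 − 192 = 1298
odds, prophylaxis patients = 335/3901 = 0.0859
odds, no-prophylaxis patients = 192/1298 = 0.1479
OR = 0.0859 / 0.1479 = 0.58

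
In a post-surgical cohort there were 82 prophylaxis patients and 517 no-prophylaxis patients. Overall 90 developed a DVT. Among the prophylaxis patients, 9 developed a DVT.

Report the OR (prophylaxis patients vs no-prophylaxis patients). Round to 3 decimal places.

prophylaxis patients without the outcome: 82 − 9 = 73
no-prophylaxis patients with the outcome: 90 − 9 = 81
no-prophylaxis patients without the outcome: 517 − 81 = 436
odds, prophylaxis patients = 9/73 = 0.1233
odds, no-prophylaxis patients = 81/436 = 0.1858
OR = 0.1233 / 0.1858 = 0.664

0.664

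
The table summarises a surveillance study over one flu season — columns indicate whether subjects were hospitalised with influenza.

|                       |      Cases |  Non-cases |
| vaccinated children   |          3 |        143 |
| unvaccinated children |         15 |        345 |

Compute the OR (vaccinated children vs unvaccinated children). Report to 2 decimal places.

OR ≈ 0.48

odds, vaccinated children = 3/143 = 0.02098
odds, unvaccinated children = 15/345 = 0.04348
OR = 0.02098 / 0.04348 = 0.48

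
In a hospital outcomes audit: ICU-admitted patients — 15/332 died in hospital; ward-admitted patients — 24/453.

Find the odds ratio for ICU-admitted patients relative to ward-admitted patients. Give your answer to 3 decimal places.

OR = (15 × 429) / (317 × 24) = 6435/7608 ≈ 0.846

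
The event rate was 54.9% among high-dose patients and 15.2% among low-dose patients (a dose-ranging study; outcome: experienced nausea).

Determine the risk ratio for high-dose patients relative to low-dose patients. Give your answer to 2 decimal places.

RR = 0.5490 / 0.1520 = 3.61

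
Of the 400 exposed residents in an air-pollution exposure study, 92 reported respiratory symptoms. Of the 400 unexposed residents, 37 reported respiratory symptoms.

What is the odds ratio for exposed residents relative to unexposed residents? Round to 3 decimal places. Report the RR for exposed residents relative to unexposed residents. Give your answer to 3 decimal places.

odds, exposed residents = 92/308 = 0.2987
odds, unexposed residents = 37/363 = 0.1019
OR = 0.2987 / 0.1019 = 2.931
risk, exposed residents = 92/400 = 0.2300
risk, unexposed residents = 37/400 = 0.0925
RR = 0.2300 / 0.0925 = 2.486

OR = 2.931; RR = 2.486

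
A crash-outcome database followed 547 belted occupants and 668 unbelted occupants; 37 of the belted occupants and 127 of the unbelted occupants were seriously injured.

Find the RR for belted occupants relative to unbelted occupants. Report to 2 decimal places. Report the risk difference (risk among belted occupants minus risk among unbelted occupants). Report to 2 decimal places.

RR = 0.36; RD = -0.12

risk, belted occupants = 37/547 = 0.0676
risk, unbelted occupants = 127/668 = 0.1901
RR = 0.0676 / 0.1901 = 0.36
risk difference = 0.0676 − 0.1901 = -0.12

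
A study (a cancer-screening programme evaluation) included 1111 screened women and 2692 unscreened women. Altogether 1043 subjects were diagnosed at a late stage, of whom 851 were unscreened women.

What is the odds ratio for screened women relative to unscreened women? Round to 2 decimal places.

screened women with the outcome: 1043 − 851 = 192
screened women without the outcome: 1111 − 192 = 919
unscreened women without the outcome: 2692 − 851 = 1841
OR = (192 × 1841) / (919 × 851) = 353472/782069 ≈ 0.45

0.45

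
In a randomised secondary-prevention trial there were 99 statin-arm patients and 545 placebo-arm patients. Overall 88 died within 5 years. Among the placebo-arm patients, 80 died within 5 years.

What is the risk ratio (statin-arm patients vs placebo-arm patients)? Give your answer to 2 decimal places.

statin-arm patients with the outcome: 88 − 80 = 8
statin-arm patients without the outcome: 99 − 8 = 91
placebo-arm patients without the outcome: 545 − 80 = 465
risk, statin-arm patients = 8/99 = 0.0808
risk, placebo-arm patients = 80/545 = 0.1468
RR = 0.0808 / 0.1468 = 0.55

RR: 0.55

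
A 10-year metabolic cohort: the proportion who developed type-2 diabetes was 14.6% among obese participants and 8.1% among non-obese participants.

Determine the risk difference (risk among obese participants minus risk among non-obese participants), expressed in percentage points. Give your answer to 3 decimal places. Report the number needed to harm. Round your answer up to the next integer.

risk difference = 0.1460 − 0.0810 = 0.0650 → 6.500 percentage points
absolute risk difference = 0.065000
1 / 0.065000 = 15.385 → round up → 16

RD = 6.500; NNH = 16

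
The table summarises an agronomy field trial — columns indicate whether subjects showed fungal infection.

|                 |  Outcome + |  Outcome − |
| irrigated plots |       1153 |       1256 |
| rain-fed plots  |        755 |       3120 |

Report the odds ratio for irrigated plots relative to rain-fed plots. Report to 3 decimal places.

OR = (1153 × 3120) / (1256 × 755) = 3597360/948280 ≈ 3.794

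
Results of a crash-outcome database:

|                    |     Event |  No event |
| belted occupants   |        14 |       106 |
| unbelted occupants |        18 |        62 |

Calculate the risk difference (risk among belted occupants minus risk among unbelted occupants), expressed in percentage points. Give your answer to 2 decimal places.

RD ≈ -10.83

risk, belted occupants = 14/120 = 0.1167
risk, unbelted occupants = 18/80 = 0.2250
risk difference = 0.1167 − 0.2250 = -0.1083 → -10.83 percentage points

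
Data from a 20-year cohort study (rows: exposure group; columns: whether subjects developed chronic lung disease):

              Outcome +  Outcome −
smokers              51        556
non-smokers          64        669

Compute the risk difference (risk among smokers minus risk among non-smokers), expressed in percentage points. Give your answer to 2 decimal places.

RD = -0.33

risk, smokers = 51/607 = 0.0840
risk, non-smokers = 64/733 = 0.0873
risk difference = 0.0840 − 0.0873 = -0.0033 → -0.33 percentage points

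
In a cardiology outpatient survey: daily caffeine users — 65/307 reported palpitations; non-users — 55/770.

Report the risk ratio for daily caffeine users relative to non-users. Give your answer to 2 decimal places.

risk, daily caffeine users = 65/307 = 0.2117
risk, non-users = 55/770 = 0.0714
RR = 0.2117 / 0.0714 = 2.96

RR: 2.96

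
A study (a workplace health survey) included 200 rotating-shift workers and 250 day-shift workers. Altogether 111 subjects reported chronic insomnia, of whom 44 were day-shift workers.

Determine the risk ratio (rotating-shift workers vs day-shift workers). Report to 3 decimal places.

1.903

rotating-shift workers with the outcome: 111 − 44 = 67
rotating-shift workers without the outcome: 200 − 67 = 133
day-shift workers without the outcome: 250 − 44 = 206
risk, rotating-shift workers = 67/200 = 0.3350
risk, day-shift workers = 44/250 = 0.1760
RR = 0.3350 / 0.1760 = 1.903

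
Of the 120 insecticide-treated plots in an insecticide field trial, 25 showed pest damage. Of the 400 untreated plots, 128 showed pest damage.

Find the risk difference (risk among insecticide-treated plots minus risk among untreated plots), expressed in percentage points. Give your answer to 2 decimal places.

risk, insecticide-treated plots = 25/120 = 0.2083
risk, untreated plots = 128/400 = 0.3200
risk difference = 0.2083 − 0.3200 = -0.1117 → -11.17 percentage points

-11.17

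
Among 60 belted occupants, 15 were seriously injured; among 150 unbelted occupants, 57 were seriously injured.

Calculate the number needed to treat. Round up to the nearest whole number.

NNT: 8

risk, belted occupants = 15/60 = 0.250000
risk, unbelted occupants = 57/150 = 0.380000
absolute risk difference = 0.130000
1 / 0.130000 = 7.692 → round up → 8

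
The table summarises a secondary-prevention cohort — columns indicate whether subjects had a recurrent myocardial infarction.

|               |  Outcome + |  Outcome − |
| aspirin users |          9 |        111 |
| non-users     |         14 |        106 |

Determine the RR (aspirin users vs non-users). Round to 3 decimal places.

risk, aspirin users = 9/120 = 0.0750
risk, non-users = 14/120 = 0.1167
RR = 0.0750 / 0.1167 = 0.643

RR = 0.643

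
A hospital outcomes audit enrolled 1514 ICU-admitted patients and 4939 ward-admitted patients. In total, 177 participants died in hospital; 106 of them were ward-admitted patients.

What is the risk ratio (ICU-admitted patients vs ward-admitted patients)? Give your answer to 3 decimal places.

2.185

ICU-admitted patients with the outcome: 177 − 106 = 71
ICU-admitted patients without the outcome: 1514 − 71 = 1443
ward-admitted patients without the outcome: 4939 − 106 = 4833
risk, ICU-admitted patients = 71/1514 = 0.04690
risk, ward-admitted patients = 106/4939 = 0.02146
RR = 0.04690 / 0.02146 = 2.185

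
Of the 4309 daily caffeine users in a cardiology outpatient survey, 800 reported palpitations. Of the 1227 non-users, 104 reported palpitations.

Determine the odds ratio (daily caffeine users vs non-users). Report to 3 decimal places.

OR: 2.462

odds, daily caffeine users = 800/3509 = 0.2280
odds, non-users = 104/1123 = 0.0926
OR = 0.2280 / 0.0926 = 2.462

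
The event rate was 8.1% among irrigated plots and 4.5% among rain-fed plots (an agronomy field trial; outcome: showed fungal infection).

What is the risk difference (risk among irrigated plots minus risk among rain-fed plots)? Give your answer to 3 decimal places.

risk difference = 0.08100 − 0.04500 = 0.036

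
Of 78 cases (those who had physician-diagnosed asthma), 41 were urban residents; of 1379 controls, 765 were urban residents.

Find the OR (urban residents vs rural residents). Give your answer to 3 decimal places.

OR = (41 × 614) / (765 × 37) = 25174/28305 ≈ 0.889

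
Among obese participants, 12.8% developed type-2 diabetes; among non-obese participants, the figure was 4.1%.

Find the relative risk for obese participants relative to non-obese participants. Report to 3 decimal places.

RR = 0.12800 / 0.04100 = 3.122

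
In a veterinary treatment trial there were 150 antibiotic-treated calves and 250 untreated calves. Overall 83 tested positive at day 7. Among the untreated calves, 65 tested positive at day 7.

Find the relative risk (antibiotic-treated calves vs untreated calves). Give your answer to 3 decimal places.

0.462

antibiotic-treated calves with the outcome: 83 − 65 = 18
antibiotic-treated calves without the outcome: 150 − 18 = 132
untreated calves without the outcome: 250 − 65 = 185
risk, antibiotic-treated calves = 18/150 = 0.1200
risk, untreated calves = 65/250 = 0.2600
RR = 0.1200 / 0.2600 = 0.462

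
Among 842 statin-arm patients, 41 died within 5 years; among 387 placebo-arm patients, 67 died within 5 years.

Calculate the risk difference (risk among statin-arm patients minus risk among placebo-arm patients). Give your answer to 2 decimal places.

-0.12

risk, statin-arm patients = 41/842 = 0.04869
risk, placebo-arm patients = 67/387 = 0.17313
risk difference = 0.04869 − 0.17313 = -0.12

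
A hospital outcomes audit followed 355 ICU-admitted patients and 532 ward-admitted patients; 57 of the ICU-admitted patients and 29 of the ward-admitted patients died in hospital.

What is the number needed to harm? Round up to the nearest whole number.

NNH: 10

risk, ICU-admitted patients = 57/355 = 0.160563
risk, ward-admitted patients = 29/532 = 0.054511
absolute risk difference = 0.106052
1 / 0.106052 = 9.429 → round up → 10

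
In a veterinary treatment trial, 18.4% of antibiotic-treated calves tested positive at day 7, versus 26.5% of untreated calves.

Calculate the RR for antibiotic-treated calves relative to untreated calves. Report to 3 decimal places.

RR = 0.1840 / 0.2650 = 0.694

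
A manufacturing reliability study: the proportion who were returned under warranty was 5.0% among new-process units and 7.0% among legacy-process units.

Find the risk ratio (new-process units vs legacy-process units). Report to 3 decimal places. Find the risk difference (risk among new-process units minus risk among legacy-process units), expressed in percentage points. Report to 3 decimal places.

RR = 0.0500 / 0.0700 = 0.714
risk difference = 0.0500 − 0.0700 = -0.0200 → -2.000 percentage points

RR = 0.714; RD = -2.000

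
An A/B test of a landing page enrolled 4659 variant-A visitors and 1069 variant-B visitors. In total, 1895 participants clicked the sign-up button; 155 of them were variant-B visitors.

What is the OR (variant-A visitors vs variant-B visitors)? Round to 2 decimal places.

variant-A visitors with the outcome: 1895 − 155 = 1740
variant-A visitors without the outcome: 4659 − 1740 = 2919
variant-B visitors without the outcome: 1069 − 155 = 914
OR = (1740 × 914) / (2919 × 155) = 1590360/452445 ≈ 3.52

OR: 3.52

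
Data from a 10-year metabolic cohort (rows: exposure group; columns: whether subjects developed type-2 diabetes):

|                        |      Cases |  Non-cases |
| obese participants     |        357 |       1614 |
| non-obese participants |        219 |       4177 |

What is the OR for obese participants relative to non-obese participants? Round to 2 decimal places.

OR = (357 × 4177) / (1614 × 219) = 1491189/353466 ≈ 4.22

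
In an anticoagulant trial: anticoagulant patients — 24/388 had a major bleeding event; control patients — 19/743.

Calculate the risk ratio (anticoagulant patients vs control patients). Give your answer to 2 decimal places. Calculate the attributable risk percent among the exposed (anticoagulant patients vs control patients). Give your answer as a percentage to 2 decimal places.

RR = 2.42; AR% = 58.66%

risk, anticoagulant patients = 24/388 = 0.06186
risk, control patients = 19/743 = 0.02557
RR = 0.06186 / 0.02557 = 2.42
AR% = (0.06186 − 0.02557) / 0.06186 = 0.5866 → 58.66%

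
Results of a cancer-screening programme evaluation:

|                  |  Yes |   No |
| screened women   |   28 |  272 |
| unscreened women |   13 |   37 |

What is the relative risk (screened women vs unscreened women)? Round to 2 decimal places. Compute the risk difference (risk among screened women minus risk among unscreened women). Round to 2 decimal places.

RR = 0.36; RD = -0.17

risk, screened women = 28/300 = 0.0933
risk, unscreened women = 13/50 = 0.2600
RR = 0.0933 / 0.2600 = 0.36
risk difference = 0.0933 − 0.2600 = -0.17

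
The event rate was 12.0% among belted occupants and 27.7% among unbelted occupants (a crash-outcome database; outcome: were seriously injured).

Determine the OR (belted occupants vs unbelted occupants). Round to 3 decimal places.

odds, belted occupants = 0.1200/0.8800 = 0.1364
odds, unbelted occupants = 0.2770/0.7230 = 0.3831
OR = 0.1364 / 0.3831 = 0.356

OR = 0.356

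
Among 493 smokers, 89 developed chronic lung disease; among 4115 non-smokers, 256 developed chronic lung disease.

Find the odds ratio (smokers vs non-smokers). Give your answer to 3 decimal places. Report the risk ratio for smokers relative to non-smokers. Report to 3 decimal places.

OR = (89 × 3859) / (404 × 256) = 343451/103424 ≈ 3.321
risk, smokers = 89/493 = 0.1805
risk, non-smokers = 256/4115 = 0.0622
RR = 0.1805 / 0.0622 = 2.902

OR = 3.321; RR = 2.902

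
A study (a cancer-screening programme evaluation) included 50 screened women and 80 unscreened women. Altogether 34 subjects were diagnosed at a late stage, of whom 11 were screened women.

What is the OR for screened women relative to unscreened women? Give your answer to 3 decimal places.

screened women without the outcome: 50 − 11 = 39
unscreened women with the outcome: 34 − 11 = 23
unscreened women without the outcome: 80 − 23 = 57
OR = (11 × 57) / (39 × 23) = 627/897 ≈ 0.699

0.699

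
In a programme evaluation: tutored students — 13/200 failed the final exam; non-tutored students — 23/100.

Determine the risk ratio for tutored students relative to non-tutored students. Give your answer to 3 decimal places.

RR ≈ 0.283

risk, tutored students = 13/200 = 0.0650
risk, non-tutored students = 23/100 = 0.2300
RR = 0.0650 / 0.2300 = 0.283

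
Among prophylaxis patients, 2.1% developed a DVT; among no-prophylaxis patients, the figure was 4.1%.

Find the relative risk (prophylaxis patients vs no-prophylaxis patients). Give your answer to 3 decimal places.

RR = 0.02100 / 0.04100 = 0.512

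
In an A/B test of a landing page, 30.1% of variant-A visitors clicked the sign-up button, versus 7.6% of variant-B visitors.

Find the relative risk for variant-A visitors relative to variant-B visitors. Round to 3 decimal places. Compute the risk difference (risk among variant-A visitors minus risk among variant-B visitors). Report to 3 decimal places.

RR = 3.961; RD = 0.225

RR = 0.3010 / 0.0760 = 3.961
risk difference = 0.3010 − 0.0760 = 0.225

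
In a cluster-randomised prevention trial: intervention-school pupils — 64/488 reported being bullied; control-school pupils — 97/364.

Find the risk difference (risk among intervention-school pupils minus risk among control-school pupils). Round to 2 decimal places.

-0.14

risk, intervention-school pupils = 64/488 = 0.1311
risk, control-school pupils = 97/364 = 0.2665
risk difference = 0.1311 − 0.2665 = -0.14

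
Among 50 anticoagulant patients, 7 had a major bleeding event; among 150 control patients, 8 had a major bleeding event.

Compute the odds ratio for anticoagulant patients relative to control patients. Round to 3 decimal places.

OR = (7 × 142) / (43 × 8) = 994/344 ≈ 2.890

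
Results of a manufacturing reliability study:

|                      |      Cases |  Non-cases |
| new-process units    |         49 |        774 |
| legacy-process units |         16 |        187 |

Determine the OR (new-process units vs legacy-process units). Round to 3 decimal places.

OR = (49 × 187) / (774 × 16) = 9163/12384 ≈ 0.740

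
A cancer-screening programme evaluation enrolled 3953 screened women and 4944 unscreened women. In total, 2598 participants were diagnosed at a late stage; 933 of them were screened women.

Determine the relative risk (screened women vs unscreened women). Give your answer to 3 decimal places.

screened women without the outcome: 3953 − 933 = 3020
unscreened women with the outcome: 2598 − 933 = 1665
unscreened women without the outcome: 4944 − 1665 = 3279
risk, screened women = 933/3953 = 0.2360
risk, unscreened women = 1665/4944 = 0.3368
RR = 0.2360 / 0.3368 = 0.701

RR: 0.701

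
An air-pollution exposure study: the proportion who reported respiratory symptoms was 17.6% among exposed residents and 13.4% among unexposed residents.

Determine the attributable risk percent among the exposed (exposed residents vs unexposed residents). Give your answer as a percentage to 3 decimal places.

AR% = (0.1760 − 0.1340) / 0.1760 = 0.2386 → 23.864%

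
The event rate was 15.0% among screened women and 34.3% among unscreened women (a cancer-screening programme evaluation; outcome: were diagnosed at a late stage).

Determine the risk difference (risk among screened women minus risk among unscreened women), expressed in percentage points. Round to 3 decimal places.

-19.300

risk difference = 0.1500 − 0.3430 = -0.1930 → -19.300 percentage points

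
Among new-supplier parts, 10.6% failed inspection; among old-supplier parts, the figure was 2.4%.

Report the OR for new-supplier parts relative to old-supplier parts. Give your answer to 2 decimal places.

OR = 4.82

odds, new-supplier parts = 0.10600/0.89400 = 0.11857
odds, old-supplier parts = 0.02400/0.97600 = 0.02459
OR = 0.11857 / 0.02459 = 4.82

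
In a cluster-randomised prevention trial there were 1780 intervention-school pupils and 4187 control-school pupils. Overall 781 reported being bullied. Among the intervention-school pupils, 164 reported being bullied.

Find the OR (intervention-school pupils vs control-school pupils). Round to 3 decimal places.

intervention-school pupils without the outcome: 1780 − 164 = 1616
control-school pupils with the outcome: 781 − 164 = 617
control-school pupils without the outcome: 4187 − 617 = 3570
odds, intervention-school pupils = 164/1616 = 0.1015
odds, control-school pupils = 617/3570 = 0.1728
OR = 0.1015 / 0.1728 = 0.587

0.587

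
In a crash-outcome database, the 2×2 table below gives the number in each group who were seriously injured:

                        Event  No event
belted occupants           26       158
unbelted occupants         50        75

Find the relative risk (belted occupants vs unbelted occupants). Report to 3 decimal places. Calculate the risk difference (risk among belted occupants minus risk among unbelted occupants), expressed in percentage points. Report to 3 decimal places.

RR = 0.353; RD = -25.870

risk, belted occupants = 26/184 = 0.1413
risk, unbelted occupants = 50/125 = 0.4000
RR = 0.1413 / 0.4000 = 0.353
risk difference = 0.1413 − 0.4000 = -0.2587 → -25.870 percentage points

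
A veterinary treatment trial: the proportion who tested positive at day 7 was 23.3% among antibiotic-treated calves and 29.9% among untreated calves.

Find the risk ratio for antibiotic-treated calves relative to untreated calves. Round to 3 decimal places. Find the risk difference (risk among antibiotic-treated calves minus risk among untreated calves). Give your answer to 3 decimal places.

RR = 0.779; RD = -0.066

RR = 0.2330 / 0.2990 = 0.779
risk difference = 0.2330 − 0.2990 = -0.066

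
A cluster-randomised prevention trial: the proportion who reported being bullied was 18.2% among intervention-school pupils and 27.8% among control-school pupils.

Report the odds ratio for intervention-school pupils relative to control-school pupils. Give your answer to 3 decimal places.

odds, intervention-school pupils = 0.1820/0.8180 = 0.2225
odds, control-school pupils = 0.2780/0.7220 = 0.3850
OR = 0.2225 / 0.3850 = 0.578

OR = 0.578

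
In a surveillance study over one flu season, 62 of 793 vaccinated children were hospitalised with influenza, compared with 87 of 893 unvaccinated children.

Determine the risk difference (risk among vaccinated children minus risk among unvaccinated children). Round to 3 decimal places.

RD = -0.019

risk, vaccinated children = 62/793 = 0.0782
risk, unvaccinated children = 87/893 = 0.0974
risk difference = 0.0782 − 0.0974 = -0.019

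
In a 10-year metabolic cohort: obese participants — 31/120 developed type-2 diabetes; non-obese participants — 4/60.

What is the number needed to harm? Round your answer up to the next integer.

risk, obese participants = 31/120 = 0.258333
risk, non-obese participants = 4/60 = 0.066667
absolute risk difference = 0.191667
1 / 0.191667 = 5.217 → round up → 6

6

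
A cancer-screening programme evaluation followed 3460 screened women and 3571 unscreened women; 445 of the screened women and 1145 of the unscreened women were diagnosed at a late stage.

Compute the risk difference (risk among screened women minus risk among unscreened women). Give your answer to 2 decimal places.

-0.19

risk, screened women = 445/3460 = 0.1286
risk, unscreened women = 1145/3571 = 0.3206
risk difference = 0.1286 − 0.3206 = -0.19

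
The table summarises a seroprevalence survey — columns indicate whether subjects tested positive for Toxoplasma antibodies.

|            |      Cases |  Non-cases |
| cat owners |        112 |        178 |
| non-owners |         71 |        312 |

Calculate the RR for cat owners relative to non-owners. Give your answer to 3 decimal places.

risk, cat owners = 112/290 = 0.3862
risk, non-owners = 71/383 = 0.1854
RR = 0.3862 / 0.1854 = 2.083

RR ≈ 2.083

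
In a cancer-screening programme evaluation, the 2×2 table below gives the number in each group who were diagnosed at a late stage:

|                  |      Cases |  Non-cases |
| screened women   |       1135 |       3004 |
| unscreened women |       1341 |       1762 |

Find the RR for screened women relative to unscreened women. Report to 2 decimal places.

0.63

risk, screened women = 1135/4139 = 0.2742
risk, unscreened women = 1341/3103 = 0.4322
RR = 0.2742 / 0.4322 = 0.63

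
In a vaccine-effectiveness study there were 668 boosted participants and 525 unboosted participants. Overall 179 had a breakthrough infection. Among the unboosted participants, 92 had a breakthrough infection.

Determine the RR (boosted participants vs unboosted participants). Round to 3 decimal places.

RR: 0.743

boosted participants with the outcome: 179 − 92 = 87
boosted participants without the outcome: 668 − 87 = 581
unboosted participants without the outcome: 525 − 92 = 433
risk, boosted participants = 87/668 = 0.1302
risk, unboosted participants = 92/525 = 0.1752
RR = 0.1302 / 0.1752 = 0.743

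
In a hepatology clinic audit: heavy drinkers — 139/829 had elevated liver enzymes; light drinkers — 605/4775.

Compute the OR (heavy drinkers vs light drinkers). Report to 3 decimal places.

OR = (139 × 4170) / (690 × 605) = 579630/417450 ≈ 1.389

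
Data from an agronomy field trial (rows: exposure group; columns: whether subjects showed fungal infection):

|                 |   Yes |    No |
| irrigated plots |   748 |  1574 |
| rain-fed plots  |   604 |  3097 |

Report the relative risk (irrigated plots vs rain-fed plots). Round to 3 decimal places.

RR = 1.974

risk, irrigated plots = 748/2322 = 0.3221
risk, rain-fed plots = 604/3701 = 0.1632
RR = 0.3221 / 0.1632 = 1.974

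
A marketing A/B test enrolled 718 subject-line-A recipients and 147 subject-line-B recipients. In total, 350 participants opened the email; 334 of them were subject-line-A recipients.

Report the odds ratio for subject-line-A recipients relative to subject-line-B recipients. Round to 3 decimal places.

OR = 7.121

subject-line-A recipients without the outcome: 718 − 334 = 384
subject-line-B recipients with the outcome: 350 − 334 = 16
subject-line-B recipients without the outcome: 147 − 16 = 131
OR = (334 × 131) / (384 × 16) = 43754/6144 ≈ 7.121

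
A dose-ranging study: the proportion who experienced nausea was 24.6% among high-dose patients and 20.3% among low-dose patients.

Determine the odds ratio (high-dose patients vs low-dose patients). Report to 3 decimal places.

odds, high-dose patients = 0.2460/0.7540 = 0.3263
odds, low-dose patients = 0.2030/0.7970 = 0.2547
OR = 0.3263 / 0.2547 = 1.281

1.281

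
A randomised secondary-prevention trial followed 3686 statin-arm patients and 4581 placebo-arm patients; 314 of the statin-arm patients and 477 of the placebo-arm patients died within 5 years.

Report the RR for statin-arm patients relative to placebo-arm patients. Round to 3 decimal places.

0.818

risk, statin-arm patients = 314/3686 = 0.0852
risk, placebo-arm patients = 477/4581 = 0.1041
RR = 0.0852 / 0.1041 = 0.818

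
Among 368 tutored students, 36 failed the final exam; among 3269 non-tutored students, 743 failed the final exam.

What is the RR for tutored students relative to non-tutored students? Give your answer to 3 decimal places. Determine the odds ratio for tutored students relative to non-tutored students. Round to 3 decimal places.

RR = 0.430; OR = 0.369

risk, tutored students = 36/368 = 0.0978
risk, non-tutored students = 743/3269 = 0.2273
RR = 0.0978 / 0.2273 = 0.430
odds, tutored students = 36/332 = 0.1084
odds, non-tutored students = 743/2526 = 0.2941
OR = 0.1084 / 0.2941 = 0.369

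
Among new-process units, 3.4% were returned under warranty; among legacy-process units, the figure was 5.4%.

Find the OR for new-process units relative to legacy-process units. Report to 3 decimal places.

0.617

odds, new-process units = 0.03400/0.96600 = 0.03520
odds, legacy-process units = 0.05400/0.94600 = 0.05708
OR = 0.03520 / 0.05708 = 0.617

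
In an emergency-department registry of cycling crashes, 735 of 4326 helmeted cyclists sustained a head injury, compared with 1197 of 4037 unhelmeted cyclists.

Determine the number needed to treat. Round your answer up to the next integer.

8

risk, helmeted cyclists = 735/4326 = 0.169903
risk, unhelmeted cyclists = 1197/4037 = 0.296507
absolute risk difference = 0.126604
1 / 0.126604 = 7.899 → round up → 8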